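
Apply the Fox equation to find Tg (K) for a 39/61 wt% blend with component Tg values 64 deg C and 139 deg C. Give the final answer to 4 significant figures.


1/Tg = w1/Tg1 + w2/Tg2 (in Kelvin)
Tg1 = 337.15 K, Tg2 = 412.15 K
1/Tg = 0.39/337.15 + 0.61/412.15
Tg = 379.2 K


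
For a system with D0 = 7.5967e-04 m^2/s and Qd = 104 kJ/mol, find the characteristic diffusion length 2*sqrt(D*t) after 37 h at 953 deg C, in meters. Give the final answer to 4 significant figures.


Step 1: D = D0 * exp(-Qd/(R*T))
T = 1226.15 K
D = 7.5967e-04 * exp(-104e3 / (8.314 * 1226.15)) = 2.81845e-08 m^2/s
Step 2: L = 2*sqrt(D*t)
t = 37 h = 133200 s
L = 2*sqrt(2.81845e-08 * 133200) = 0.1225 m


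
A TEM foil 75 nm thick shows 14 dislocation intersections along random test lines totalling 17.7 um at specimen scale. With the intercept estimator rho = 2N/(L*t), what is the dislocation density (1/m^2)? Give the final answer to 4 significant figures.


rho = 2N / (L * t)
L = 17.7 um = 1.77e-05 m, t = 75 nm = 7.5e-08 m
rho = 2 * 14 / (1.77e-05 * 7.5e-08)
rho = 2.109e+13 1/m^2


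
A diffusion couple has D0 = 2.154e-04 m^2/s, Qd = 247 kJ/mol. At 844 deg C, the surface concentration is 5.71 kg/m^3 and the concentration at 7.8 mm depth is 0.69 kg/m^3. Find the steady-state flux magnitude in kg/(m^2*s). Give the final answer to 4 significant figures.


Step 1: D = D0 * exp(-Qd/(R*T))
T = 844 + 273.15 = 1117.15 K
D = 2.154e-04 * exp(-247e3 / (8.314 * 1117.15)) = 6.07907e-16 m^2/s
Step 2: J = D * (C1 - C2) / dx
J = 6.07907e-16 * (5.71 - 0.69) / 7.8e-03
J = 3.912e-13 kg/(m^2*s)


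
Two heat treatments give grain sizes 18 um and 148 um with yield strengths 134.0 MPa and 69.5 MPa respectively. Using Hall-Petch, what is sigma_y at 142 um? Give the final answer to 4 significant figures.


sigma_y = sigma0 + k / sqrt(d)
1/sqrt(d1) = 1/sqrt(1.8e-05) = 235.702;  1/sqrt(d2) = 82.1995
k = (sigma1 - sigma2) / (1/sqrt(d1) - 1/sqrt(d2)) = (134.0 - 69.5) / (235.702 - 82.1995) = 0.420188 MPa*m^0.5
sigma0 = sigma1 - k/sqrt(d1) = 134.0 - 0.420188*235.702 = 34.9608 MPa
sigma_y(d3) = 34.9608 + 0.420188 / sqrt(1.42e-04) = 70.22 MPa


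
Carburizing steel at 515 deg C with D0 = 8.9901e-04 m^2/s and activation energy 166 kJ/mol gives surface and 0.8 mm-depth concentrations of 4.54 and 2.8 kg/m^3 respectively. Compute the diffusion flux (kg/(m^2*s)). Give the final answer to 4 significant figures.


Step 1: D = D0 * exp(-Qd/(R*T))
T = 515 + 273.15 = 788.15 K
D = 8.9901e-04 * exp(-166e3 / (8.314 * 788.15)) = 8.94782e-15 m^2/s
Step 2: J = D * (C1 - C2) / dx
J = 8.94782e-15 * (4.54 - 2.8) / 8e-04
J = 1.946e-11 kg/(m^2*s)


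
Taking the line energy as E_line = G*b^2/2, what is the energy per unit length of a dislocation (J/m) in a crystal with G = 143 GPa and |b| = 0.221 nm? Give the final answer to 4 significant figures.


E = G*b^2/2
b = 0.221 nm = 2.21e-10 m
G = 143 GPa = 1.43e+11 Pa
E = 0.5 * 1.43e+11 * (2.21e-10)^2
E = 3.492e-09 J/m


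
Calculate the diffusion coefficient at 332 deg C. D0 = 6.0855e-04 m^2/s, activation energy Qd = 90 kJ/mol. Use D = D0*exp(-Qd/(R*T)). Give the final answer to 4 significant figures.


D = D0 * exp(-Qd / (R*T))
T = 605.15 K
D = 6.0855e-04 * exp(-90e3 / (8.314 * 605.15))
D = 1.036e-11 m^2/s


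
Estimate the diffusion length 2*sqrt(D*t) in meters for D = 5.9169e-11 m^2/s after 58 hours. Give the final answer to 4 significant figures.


t = 58 hr = 208800 s
Diffusion length = 2*sqrt(D*t)
= 2*sqrt(5.9169e-11 * 208800)
= 7.03e-03 m


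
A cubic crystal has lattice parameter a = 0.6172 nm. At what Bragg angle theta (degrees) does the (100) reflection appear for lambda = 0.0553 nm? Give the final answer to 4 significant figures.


d = a / sqrt(h^2+k^2+l^2)
d = 0.6172 / sqrt(1) = 0.6172 nm
lambda = 2*d*sin(theta)  =>  sin(theta) = lambda / (2*d)
sin(theta) = 0.0553 / (2 * 0.6172) = 0.0447991
theta = 2.568 deg


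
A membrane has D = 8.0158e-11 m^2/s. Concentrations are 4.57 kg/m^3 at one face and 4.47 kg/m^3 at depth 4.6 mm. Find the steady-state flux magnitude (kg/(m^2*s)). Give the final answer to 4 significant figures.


J = -D * (dC/dx) = D * (C1 - C2) / dx
J = 8.0158e-11 * (4.57 - 4.47) / 4.6e-03
J = 1.743e-09 kg/(m^2*s)


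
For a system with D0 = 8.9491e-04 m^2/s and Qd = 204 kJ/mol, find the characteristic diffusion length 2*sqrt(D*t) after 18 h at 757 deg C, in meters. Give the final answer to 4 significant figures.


Step 1: D = D0 * exp(-Qd/(R*T))
T = 1030.15 K
D = 8.9491e-04 * exp(-204e3 / (8.314 * 1030.15)) = 4.04959e-14 m^2/s
Step 2: L = 2*sqrt(D*t)
t = 18 h = 64800 s
L = 2*sqrt(4.04959e-14 * 64800) = 1.025e-04 m


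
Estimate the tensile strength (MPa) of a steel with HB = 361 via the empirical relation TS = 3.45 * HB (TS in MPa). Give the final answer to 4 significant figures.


TS (MPa) = 3.45 * HB
TS = 3.45 * 361
TS = 1245 MPa


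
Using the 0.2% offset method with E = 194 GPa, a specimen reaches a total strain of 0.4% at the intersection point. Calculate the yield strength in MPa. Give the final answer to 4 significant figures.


Offset strain = 0.002
Elastic strain at yield = total_strain - offset = 4e-03 - 0.002 = 2e-03
sigma_y = E * elastic_strain = 194000 * 2e-03
sigma_y = 388 MPa


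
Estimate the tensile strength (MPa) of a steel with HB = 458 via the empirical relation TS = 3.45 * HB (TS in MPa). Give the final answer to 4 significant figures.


TS (MPa) = 3.45 * HB
TS = 3.45 * 458
TS = 1580 MPa


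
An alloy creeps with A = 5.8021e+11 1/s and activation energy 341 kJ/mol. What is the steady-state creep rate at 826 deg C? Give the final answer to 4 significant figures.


rate = A * exp(-Q / (R*T))
T = 826 + 273.15 = 1099.15 K
rate = 5.8021e+11 * exp(-341e3 / (8.314 * 1099.15))
rate = 3.612e-05 1/s


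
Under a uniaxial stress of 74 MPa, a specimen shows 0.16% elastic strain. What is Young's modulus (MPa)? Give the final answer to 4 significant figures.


E = sigma / epsilon
epsilon = 0.16% = 1.6e-03
E = 74 / 1.6e-03
E = 46250 MPa


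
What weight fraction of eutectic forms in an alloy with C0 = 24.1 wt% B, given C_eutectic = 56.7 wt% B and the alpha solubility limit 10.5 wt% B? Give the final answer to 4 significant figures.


f_primary = (C_e - C0) / (C_e - C_alpha_max)
f_primary = (56.7 - 24.1) / (56.7 - 10.5)
f_primary = 0.705628
f_eutectic = 1 - 0.705628 = 0.2944


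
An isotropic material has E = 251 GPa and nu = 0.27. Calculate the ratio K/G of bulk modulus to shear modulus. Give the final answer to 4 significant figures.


G = E / (2*(1+nu))
G = 251 / (2*(1+0.27)) = 98.8189 GPa
K = E / (3*(1-2*nu))
K = 251 / (3*(1-2*0.27)) = 181.884 GPa
K/G = 181.884 / 98.8189 = 1.841


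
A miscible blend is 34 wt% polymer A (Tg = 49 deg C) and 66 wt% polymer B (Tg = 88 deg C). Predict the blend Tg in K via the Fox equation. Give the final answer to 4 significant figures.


1/Tg = w1/Tg1 + w2/Tg2 (in Kelvin)
Tg1 = 322.15 K, Tg2 = 361.15 K
1/Tg = 0.34/322.15 + 0.66/361.15
Tg = 346.9 K


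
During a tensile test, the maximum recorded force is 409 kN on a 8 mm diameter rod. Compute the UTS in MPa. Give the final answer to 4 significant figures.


A0 = pi*(d/2)^2 = pi*(8/2)^2 = 50.2655 mm^2
UTS = F_max / A0 = 409*1000 / 50.2655
UTS = 8137 MPa


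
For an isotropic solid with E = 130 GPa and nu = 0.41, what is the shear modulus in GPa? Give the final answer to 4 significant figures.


G = E / (2*(1+nu))
G = 130 / (2*(1+0.41))
G = 46.1 GPa


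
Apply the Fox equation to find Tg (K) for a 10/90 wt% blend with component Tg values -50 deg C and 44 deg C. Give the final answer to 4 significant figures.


1/Tg = w1/Tg1 + w2/Tg2 (in Kelvin)
Tg1 = 223.15 K, Tg2 = 317.15 K
1/Tg = 0.1/223.15 + 0.9/317.15
Tg = 304.3 K


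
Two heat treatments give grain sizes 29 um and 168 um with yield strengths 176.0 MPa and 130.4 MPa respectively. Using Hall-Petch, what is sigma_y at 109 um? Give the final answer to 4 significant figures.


sigma_y = sigma0 + k / sqrt(d)
1/sqrt(d1) = 1/sqrt(2.9e-05) = 185.695;  1/sqrt(d2) = 77.1517
k = (sigma1 - sigma2) / (1/sqrt(d1) - 1/sqrt(d2)) = (176.0 - 130.4) / (185.695 - 77.1517) = 0.420107 MPa*m^0.5
sigma0 = sigma1 - k/sqrt(d1) = 176.0 - 0.420107*185.695 = 97.988 MPa
sigma_y(d3) = 97.988 + 0.420107 / sqrt(1.09e-04) = 138.2 MPa


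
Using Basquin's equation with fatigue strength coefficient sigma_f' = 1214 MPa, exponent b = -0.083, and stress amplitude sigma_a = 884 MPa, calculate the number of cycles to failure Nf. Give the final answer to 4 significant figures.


sigma_a = sigma_f' * (2*Nf)^b
2*Nf = (sigma_a / sigma_f')^(1/b)
2*Nf = (884 / 1214)^(1/-0.083)
2*Nf = 45.6916
Nf = 22.85 cycles


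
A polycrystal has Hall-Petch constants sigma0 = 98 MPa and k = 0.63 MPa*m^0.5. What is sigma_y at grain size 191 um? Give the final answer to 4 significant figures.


sigma_y = sigma0 + k / sqrt(d)
d = 191 um = 1.91e-04 m
sigma_y = 98 + 0.63 / sqrt(1.91e-04)
sigma_y = 143.6 MPa


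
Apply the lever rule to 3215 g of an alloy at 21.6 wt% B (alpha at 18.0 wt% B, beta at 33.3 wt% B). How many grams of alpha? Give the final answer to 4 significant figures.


f_alpha = (C_beta - C0) / (C_beta - C_alpha)
f_alpha = (33.3 - 21.6) / (33.3 - 18.0) = 0.764706
m_alpha = f_alpha * m_total = 0.764706 * 3215 = 2459 g


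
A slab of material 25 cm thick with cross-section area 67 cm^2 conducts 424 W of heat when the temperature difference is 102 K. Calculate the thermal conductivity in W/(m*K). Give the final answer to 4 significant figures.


k = Q*L / (A*dT)
L = 0.25 m, A = 6.7e-03 m^2
k = 424 * 0.25 / (6.7e-03 * 102)
k = 155.1 W/(m*K)


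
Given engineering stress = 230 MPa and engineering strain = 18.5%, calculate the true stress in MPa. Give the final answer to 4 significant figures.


sigma_true = sigma_eng * (1 + epsilon_eng)
sigma_true = 230 * (1 + 0.185)
sigma_true = 272.6 MPa


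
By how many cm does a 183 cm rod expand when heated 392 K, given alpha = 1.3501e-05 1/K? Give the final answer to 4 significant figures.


dL = L0 * alpha * dT
dL = 183 * 1.3501e-05 * 392
dL = 0.9685 cm


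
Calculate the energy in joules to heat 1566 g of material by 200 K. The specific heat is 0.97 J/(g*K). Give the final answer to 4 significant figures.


Q = m * cp * dT
Q = 1566 * 0.97 * 200
Q = 303800 J


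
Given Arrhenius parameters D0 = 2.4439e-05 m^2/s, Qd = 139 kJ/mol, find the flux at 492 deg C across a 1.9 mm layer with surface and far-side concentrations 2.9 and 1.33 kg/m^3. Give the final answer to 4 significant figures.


Step 1: D = D0 * exp(-Qd/(R*T))
T = 492 + 273.15 = 765.15 K
D = 2.4439e-05 * exp(-139e3 / (8.314 * 765.15)) = 7.91774e-15 m^2/s
Step 2: J = D * (C1 - C2) / dx
J = 7.91774e-15 * (2.9 - 1.33) / 1.9e-03
J = 6.543e-12 kg/(m^2*s)


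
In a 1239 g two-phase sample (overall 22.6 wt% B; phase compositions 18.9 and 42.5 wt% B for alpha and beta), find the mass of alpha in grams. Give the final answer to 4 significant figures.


f_alpha = (C_beta - C0) / (C_beta - C_alpha)
f_alpha = (42.5 - 22.6) / (42.5 - 18.9) = 0.84322
m_alpha = f_alpha * m_total = 0.84322 * 1239 = 1045 g


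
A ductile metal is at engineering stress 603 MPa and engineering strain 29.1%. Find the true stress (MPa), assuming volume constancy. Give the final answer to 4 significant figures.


sigma_true = sigma_eng * (1 + epsilon_eng)
sigma_true = 603 * (1 + 0.291)
sigma_true = 778.5 MPa


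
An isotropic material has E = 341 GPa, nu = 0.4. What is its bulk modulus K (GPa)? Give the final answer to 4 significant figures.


K = E / (3*(1-2*nu))
K = 341 / (3*(1-2*0.4))
K = 568.3 GPa


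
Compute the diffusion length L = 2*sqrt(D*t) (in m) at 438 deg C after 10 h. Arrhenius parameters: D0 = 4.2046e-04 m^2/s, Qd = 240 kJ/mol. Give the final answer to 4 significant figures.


Step 1: D = D0 * exp(-Qd/(R*T))
T = 711.15 K
D = 4.2046e-04 * exp(-240e3 / (8.314 * 711.15)) = 9.88237e-22 m^2/s
Step 2: L = 2*sqrt(D*t)
t = 10 h = 36000 s
L = 2*sqrt(9.88237e-22 * 36000) = 1.193e-08 m


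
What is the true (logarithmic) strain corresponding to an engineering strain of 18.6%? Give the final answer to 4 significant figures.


epsilon_true = ln(1 + epsilon_eng)
epsilon_true = ln(1 + 0.186)
epsilon_true = 0.1706


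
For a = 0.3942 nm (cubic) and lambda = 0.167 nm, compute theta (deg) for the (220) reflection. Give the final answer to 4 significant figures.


d = a / sqrt(h^2+k^2+l^2)
d = 0.3942 / sqrt(8) = 0.139371 nm
lambda = 2*d*sin(theta)  =>  sin(theta) = lambda / (2*d)
sin(theta) = 0.167 / (2 * 0.139371) = 0.599121
theta = 36.81 deg


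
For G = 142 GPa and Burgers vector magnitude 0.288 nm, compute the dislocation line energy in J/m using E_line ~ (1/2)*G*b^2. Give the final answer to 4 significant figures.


E = G*b^2/2
b = 0.288 nm = 2.88e-10 m
G = 142 GPa = 1.42e+11 Pa
E = 0.5 * 1.42e+11 * (2.88e-10)^2
E = 5.889e-09 J/m


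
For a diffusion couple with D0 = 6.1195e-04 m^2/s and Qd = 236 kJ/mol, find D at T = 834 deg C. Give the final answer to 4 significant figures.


D = D0 * exp(-Qd / (R*T))
T = 1107.15 K
D = 6.1195e-04 * exp(-236e3 / (8.314 * 1107.15))
D = 4.487e-15 m^2/s


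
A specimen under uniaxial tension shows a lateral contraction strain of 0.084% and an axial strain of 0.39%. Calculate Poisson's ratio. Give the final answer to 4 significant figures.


nu = -epsilon_lat / epsilon_axial
Lateral strain is contraction (negative), so using magnitudes:
nu = 0.084 / 0.39
nu = 0.2154


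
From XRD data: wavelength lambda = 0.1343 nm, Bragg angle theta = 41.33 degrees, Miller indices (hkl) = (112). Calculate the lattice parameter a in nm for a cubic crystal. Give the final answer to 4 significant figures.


d = lambda / (2*sin(theta))
d = 0.1343 / (2*sin(41.33 deg))
d = 0.101682 nm
a = d * sqrt(h^2+k^2+l^2) = 0.101682 * sqrt(6)
a = 0.2491 nm


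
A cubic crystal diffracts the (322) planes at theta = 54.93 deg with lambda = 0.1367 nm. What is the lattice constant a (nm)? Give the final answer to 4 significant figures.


d = lambda / (2*sin(theta))
d = 0.1367 / (2*sin(54.93 deg))
d = 0.0835114 nm
a = d * sqrt(h^2+k^2+l^2) = 0.0835114 * sqrt(17)
a = 0.3443 nm


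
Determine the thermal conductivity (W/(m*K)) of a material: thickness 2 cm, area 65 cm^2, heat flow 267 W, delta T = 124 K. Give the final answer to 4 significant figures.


k = Q*L / (A*dT)
L = 0.02 m, A = 6.5e-03 m^2
k = 267 * 0.02 / (6.5e-03 * 124)
k = 6.625 W/(m*K)


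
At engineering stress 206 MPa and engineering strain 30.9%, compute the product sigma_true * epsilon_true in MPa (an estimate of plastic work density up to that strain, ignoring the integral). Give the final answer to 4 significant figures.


sigma_true = sigma_eng * (1 + epsilon_eng)
sigma_true = 206 * (1 + 0.309) = 269.654 MPa
epsilon_true = ln(1 + epsilon_eng)
epsilon_true = ln(1 + 0.309) = 0.269263
sigma_true * epsilon_true = 269.654 * 0.269263 = 72.61 MPa


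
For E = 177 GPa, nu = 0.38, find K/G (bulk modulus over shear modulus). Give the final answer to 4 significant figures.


G = E / (2*(1+nu))
G = 177 / (2*(1+0.38)) = 64.1304 GPa
K = E / (3*(1-2*nu))
K = 177 / (3*(1-2*0.38)) = 245.833 GPa
K/G = 245.833 / 64.1304 = 3.833


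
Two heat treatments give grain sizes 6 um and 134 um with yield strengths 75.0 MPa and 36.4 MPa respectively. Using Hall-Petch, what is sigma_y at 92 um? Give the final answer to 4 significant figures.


sigma_y = sigma0 + k / sqrt(d)
1/sqrt(d1) = 1/sqrt(6e-06) = 408.248;  1/sqrt(d2) = 86.3868
k = (sigma1 - sigma2) / (1/sqrt(d1) - 1/sqrt(d2)) = (75.0 - 36.4) / (408.248 - 86.3868) = 0.119927 MPa*m^0.5
sigma0 = sigma1 - k/sqrt(d1) = 75.0 - 0.119927*408.248 = 26.0399 MPa
sigma_y(d3) = 26.0399 + 0.119927 / sqrt(9.2e-05) = 38.54 MPa


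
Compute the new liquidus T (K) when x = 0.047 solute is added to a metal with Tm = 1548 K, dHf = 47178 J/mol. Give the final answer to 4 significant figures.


dT = R*Tm^2*x / dHf
dT = 8.314 * 1548^2 * 0.047 / 47178
dT = 19.8477 K
T_new = 1548 - 19.8477 = 1528 K


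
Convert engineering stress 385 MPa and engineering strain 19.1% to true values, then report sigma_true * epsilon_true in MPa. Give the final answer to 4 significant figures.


sigma_true = sigma_eng * (1 + epsilon_eng)
sigma_true = 385 * (1 + 0.191) = 458.535 MPa
epsilon_true = ln(1 + epsilon_eng)
epsilon_true = ln(1 + 0.191) = 0.174793
sigma_true * epsilon_true = 458.535 * 0.174793 = 80.15 MPa


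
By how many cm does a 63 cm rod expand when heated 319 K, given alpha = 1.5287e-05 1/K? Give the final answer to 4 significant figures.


dL = L0 * alpha * dT
dL = 63 * 1.5287e-05 * 319
dL = 0.3072 cm


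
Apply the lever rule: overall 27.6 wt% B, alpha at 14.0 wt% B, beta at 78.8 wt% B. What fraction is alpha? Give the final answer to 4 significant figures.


f_alpha = (C_beta - C0) / (C_beta - C_alpha)
f_alpha = (78.8 - 27.6) / (78.8 - 14.0)
f_alpha = 0.7901


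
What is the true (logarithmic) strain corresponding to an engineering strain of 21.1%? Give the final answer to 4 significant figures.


epsilon_true = ln(1 + epsilon_eng)
epsilon_true = ln(1 + 0.211)
epsilon_true = 0.1914


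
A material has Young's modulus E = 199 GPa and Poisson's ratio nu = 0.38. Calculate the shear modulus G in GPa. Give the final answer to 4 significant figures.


G = E / (2*(1+nu))
G = 199 / (2*(1+0.38))
G = 72.1 GPa


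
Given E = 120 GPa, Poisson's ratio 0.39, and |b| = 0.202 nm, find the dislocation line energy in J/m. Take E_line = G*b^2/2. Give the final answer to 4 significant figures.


Step 1: G = E / (2*(1+nu))
G = 120 / (2*(1+0.39)) = 43.1655 GPa = 4.31655e+10 Pa
Step 2: E_line = G*b^2/2
b = 0.202 nm = 2.02e-10 m
E_line = 0.5 * 4.31655e+10 * (2.02e-10)^2 = 8.807e-10 J/m


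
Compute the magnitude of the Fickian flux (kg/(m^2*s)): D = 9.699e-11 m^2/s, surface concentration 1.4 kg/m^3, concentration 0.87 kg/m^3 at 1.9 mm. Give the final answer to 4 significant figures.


J = -D * (dC/dx) = D * (C1 - C2) / dx
J = 9.699e-11 * (1.4 - 0.87) / 1.9e-03
J = 2.706e-08 kg/(m^2*s)


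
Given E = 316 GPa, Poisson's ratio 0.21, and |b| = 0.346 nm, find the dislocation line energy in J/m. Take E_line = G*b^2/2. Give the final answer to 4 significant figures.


Step 1: G = E / (2*(1+nu))
G = 316 / (2*(1+0.21)) = 130.579 GPa = 1.30579e+11 Pa
Step 2: E_line = G*b^2/2
b = 0.346 nm = 3.46e-10 m
E_line = 0.5 * 1.30579e+11 * (3.46e-10)^2 = 7.816e-09 J/m


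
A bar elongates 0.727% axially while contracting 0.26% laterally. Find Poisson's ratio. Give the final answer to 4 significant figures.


nu = -epsilon_lat / epsilon_axial
Lateral strain is contraction (negative), so using magnitudes:
nu = 0.26 / 0.727
nu = 0.3576


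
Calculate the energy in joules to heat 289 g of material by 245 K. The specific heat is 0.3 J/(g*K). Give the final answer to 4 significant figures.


Q = m * cp * dT
Q = 289 * 0.3 * 245
Q = 21240 J


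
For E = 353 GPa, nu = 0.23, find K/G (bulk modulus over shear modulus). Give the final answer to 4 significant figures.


G = E / (2*(1+nu))
G = 353 / (2*(1+0.23)) = 143.496 GPa
K = E / (3*(1-2*nu))
K = 353 / (3*(1-2*0.23)) = 217.901 GPa
K/G = 217.901 / 143.496 = 1.519


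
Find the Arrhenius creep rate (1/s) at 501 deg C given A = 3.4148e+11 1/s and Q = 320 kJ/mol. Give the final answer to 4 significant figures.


rate = A * exp(-Q / (R*T))
T = 501 + 273.15 = 774.15 K
rate = 3.4148e+11 * exp(-320e3 / (8.314 * 774.15))
rate = 8.731e-11 1/s


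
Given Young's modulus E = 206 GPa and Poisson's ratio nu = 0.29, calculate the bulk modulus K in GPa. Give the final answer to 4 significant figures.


K = E / (3*(1-2*nu))
K = 206 / (3*(1-2*0.29))
K = 163.5 GPa


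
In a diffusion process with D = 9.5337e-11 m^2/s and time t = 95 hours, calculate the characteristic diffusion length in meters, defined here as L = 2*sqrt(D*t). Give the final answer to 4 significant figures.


t = 95 hr = 342000 s
Diffusion length = 2*sqrt(D*t)
= 2*sqrt(9.5337e-11 * 342000)
= 0.01142 m


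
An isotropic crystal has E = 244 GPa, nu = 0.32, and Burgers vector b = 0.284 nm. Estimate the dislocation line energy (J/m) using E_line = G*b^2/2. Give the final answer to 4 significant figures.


Step 1: G = E / (2*(1+nu))
G = 244 / (2*(1+0.32)) = 92.4242 GPa = 9.24242e+10 Pa
Step 2: E_line = G*b^2/2
b = 0.284 nm = 2.84e-10 m
E_line = 0.5 * 9.24242e+10 * (2.84e-10)^2 = 3.727e-09 J/m


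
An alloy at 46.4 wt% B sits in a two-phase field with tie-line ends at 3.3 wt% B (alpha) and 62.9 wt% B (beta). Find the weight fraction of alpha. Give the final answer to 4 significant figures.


f_alpha = (C_beta - C0) / (C_beta - C_alpha)
f_alpha = (62.9 - 46.4) / (62.9 - 3.3)
f_alpha = 0.2768


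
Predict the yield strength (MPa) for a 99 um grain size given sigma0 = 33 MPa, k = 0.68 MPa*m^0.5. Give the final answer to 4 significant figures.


sigma_y = sigma0 + k / sqrt(d)
d = 99 um = 9.9e-05 m
sigma_y = 33 + 0.68 / sqrt(9.9e-05)
sigma_y = 101.3 MPa


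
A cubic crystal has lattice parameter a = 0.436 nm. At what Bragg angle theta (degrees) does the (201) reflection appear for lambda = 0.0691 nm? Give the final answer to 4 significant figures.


d = a / sqrt(h^2+k^2+l^2)
d = 0.436 / sqrt(5) = 0.194985 nm
lambda = 2*d*sin(theta)  =>  sin(theta) = lambda / (2*d)
sin(theta) = 0.0691 / (2 * 0.194985) = 0.177193
theta = 10.21 deg


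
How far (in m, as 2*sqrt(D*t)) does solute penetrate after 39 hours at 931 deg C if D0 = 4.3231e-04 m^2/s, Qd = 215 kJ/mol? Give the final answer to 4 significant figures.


Step 1: D = D0 * exp(-Qd/(R*T))
T = 1204.15 K
D = 4.3231e-04 * exp(-215e3 / (8.314 * 1204.15)) = 2.03707e-13 m^2/s
Step 2: L = 2*sqrt(D*t)
t = 39 h = 140400 s
L = 2*sqrt(2.03707e-13 * 140400) = 3.382e-04 m


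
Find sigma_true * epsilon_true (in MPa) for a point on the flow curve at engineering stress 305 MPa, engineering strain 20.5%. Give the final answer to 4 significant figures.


sigma_true = sigma_eng * (1 + epsilon_eng)
sigma_true = 305 * (1 + 0.205) = 367.525 MPa
epsilon_true = ln(1 + epsilon_eng)
epsilon_true = ln(1 + 0.205) = 0.18648
sigma_true * epsilon_true = 367.525 * 0.18648 = 68.54 MPa


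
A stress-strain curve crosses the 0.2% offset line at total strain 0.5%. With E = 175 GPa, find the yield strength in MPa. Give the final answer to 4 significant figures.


Offset strain = 0.002
Elastic strain at yield = total_strain - offset = 5e-03 - 0.002 = 3e-03
sigma_y = E * elastic_strain = 175000 * 3e-03
sigma_y = 525 MPa


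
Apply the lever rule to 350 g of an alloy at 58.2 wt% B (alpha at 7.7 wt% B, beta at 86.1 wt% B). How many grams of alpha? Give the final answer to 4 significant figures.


f_alpha = (C_beta - C0) / (C_beta - C_alpha)
f_alpha = (86.1 - 58.2) / (86.1 - 7.7) = 0.355867
m_alpha = f_alpha * m_total = 0.355867 * 350 = 124.6 g


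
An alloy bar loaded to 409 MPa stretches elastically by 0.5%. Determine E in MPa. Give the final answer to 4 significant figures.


E = sigma / epsilon
epsilon = 0.5% = 5e-03
E = 409 / 5e-03
E = 81800 MPa


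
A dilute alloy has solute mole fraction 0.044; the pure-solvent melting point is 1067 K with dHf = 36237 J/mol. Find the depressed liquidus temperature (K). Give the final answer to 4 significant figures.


dT = R*Tm^2*x / dHf
dT = 8.314 * 1067^2 * 0.044 / 36237
dT = 11.4932 K
T_new = 1067 - 11.4932 = 1056 K


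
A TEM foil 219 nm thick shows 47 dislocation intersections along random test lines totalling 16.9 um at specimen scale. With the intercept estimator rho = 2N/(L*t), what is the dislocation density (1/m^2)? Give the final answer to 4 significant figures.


rho = 2N / (L * t)
L = 16.9 um = 1.69e-05 m, t = 219 nm = 2.19e-07 m
rho = 2 * 47 / (1.69e-05 * 2.19e-07)
rho = 2.54e+13 1/m^2


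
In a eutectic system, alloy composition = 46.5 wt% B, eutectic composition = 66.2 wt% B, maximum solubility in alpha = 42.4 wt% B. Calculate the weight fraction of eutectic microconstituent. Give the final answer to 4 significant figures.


f_primary = (C_e - C0) / (C_e - C_alpha_max)
f_primary = (66.2 - 46.5) / (66.2 - 42.4)
f_primary = 0.827731
f_eutectic = 1 - 0.827731 = 0.1723


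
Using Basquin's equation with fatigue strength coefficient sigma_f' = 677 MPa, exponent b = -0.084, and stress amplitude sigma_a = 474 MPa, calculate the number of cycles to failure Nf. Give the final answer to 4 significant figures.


sigma_a = sigma_f' * (2*Nf)^b
2*Nf = (sigma_a / sigma_f')^(1/b)
2*Nf = (474 / 677)^(1/-0.084)
2*Nf = 69.6595
Nf = 34.83 cycles


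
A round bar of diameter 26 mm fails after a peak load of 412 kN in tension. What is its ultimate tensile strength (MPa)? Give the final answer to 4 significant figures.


A0 = pi*(d/2)^2 = pi*(26/2)^2 = 530.929 mm^2
UTS = F_max / A0 = 412*1000 / 530.929
UTS = 776 MPa


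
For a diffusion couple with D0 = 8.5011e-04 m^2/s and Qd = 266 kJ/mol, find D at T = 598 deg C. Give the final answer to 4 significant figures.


D = D0 * exp(-Qd / (R*T))
T = 871.15 K
D = 8.5011e-04 * exp(-266e3 / (8.314 * 871.15))
D = 9.537e-20 m^2/s


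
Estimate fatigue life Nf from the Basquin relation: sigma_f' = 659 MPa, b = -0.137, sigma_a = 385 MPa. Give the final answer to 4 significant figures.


sigma_a = sigma_f' * (2*Nf)^b
2*Nf = (sigma_a / sigma_f')^(1/b)
2*Nf = (385 / 659)^(1/-0.137)
2*Nf = 50.5626
Nf = 25.28 cycles


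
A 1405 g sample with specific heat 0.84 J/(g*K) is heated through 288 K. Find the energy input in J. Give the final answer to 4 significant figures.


Q = m * cp * dT
Q = 1405 * 0.84 * 288
Q = 339900 J


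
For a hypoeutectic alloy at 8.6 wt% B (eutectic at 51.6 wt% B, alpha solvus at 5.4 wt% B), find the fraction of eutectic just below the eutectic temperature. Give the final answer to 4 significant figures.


f_primary = (C_e - C0) / (C_e - C_alpha_max)
f_primary = (51.6 - 8.6) / (51.6 - 5.4)
f_primary = 0.930736
f_eutectic = 1 - 0.930736 = 0.06926


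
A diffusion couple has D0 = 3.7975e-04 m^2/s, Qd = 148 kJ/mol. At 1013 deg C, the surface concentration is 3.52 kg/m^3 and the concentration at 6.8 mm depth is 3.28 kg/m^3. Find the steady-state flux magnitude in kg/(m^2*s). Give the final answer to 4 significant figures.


Step 1: D = D0 * exp(-Qd/(R*T))
T = 1013 + 273.15 = 1286.15 K
D = 3.7975e-04 * exp(-148e3 / (8.314 * 1286.15)) = 3.7028e-10 m^2/s
Step 2: J = D * (C1 - C2) / dx
J = 3.7028e-10 * (3.52 - 3.28) / 6.8e-03
J = 1.307e-08 kg/(m^2*s)


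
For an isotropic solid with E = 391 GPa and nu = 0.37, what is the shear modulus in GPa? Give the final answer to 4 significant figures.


G = E / (2*(1+nu))
G = 391 / (2*(1+0.37))
G = 142.7 GPa


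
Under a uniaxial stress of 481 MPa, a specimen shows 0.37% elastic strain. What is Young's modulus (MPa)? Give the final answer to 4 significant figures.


E = sigma / epsilon
epsilon = 0.37% = 3.7e-03
E = 481 / 3.7e-03
E = 130000 MPa


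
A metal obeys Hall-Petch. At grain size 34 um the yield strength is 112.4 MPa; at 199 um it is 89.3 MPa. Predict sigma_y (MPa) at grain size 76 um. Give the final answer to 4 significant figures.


sigma_y = sigma0 + k / sqrt(d)
1/sqrt(d1) = 1/sqrt(3.4e-05) = 171.499;  1/sqrt(d2) = 70.8881
k = (sigma1 - sigma2) / (1/sqrt(d1) - 1/sqrt(d2)) = (112.4 - 89.3) / (171.499 - 70.8881) = 0.229598 MPa*m^0.5
sigma0 = sigma1 - k/sqrt(d1) = 112.4 - 0.229598*171.499 = 73.0242 MPa
sigma_y(d3) = 73.0242 + 0.229598 / sqrt(7.6e-05) = 99.36 MPa


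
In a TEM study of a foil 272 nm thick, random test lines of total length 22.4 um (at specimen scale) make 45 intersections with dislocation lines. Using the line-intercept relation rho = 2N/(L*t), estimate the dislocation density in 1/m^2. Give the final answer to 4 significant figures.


rho = 2N / (L * t)
L = 22.4 um = 2.24e-05 m, t = 272 nm = 2.72e-07 m
rho = 2 * 45 / (2.24e-05 * 2.72e-07)
rho = 1.477e+13 1/m^2


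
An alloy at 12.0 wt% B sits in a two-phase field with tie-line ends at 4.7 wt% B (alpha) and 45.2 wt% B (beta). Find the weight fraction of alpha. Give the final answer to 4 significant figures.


f_alpha = (C_beta - C0) / (C_beta - C_alpha)
f_alpha = (45.2 - 12.0) / (45.2 - 4.7)
f_alpha = 0.8198


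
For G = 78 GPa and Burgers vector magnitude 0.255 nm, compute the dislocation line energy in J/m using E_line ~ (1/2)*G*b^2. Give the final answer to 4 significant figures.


E = G*b^2/2
b = 0.255 nm = 2.55e-10 m
G = 78 GPa = 7.8e+10 Pa
E = 0.5 * 7.8e+10 * (2.55e-10)^2
E = 2.536e-09 J/m


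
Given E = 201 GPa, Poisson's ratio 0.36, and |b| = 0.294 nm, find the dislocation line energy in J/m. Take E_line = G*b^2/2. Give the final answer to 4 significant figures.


Step 1: G = E / (2*(1+nu))
G = 201 / (2*(1+0.36)) = 73.8971 GPa = 7.38971e+10 Pa
Step 2: E_line = G*b^2/2
b = 0.294 nm = 2.94e-10 m
E_line = 0.5 * 7.38971e+10 * (2.94e-10)^2 = 3.194e-09 J/m


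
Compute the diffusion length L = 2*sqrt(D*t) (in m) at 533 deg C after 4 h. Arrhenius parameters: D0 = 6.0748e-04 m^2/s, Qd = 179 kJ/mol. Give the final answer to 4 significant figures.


Step 1: D = D0 * exp(-Qd/(R*T))
T = 806.15 K
D = 6.0748e-04 * exp(-179e3 / (8.314 * 806.15)) = 1.53029e-15 m^2/s
Step 2: L = 2*sqrt(D*t)
t = 4 h = 14400 s
L = 2*sqrt(1.53029e-15 * 14400) = 9.389e-06 m


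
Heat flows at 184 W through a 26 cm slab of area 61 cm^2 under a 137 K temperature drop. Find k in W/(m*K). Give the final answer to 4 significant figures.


k = Q*L / (A*dT)
L = 0.26 m, A = 6.1e-03 m^2
k = 184 * 0.26 / (6.1e-03 * 137)
k = 57.25 W/(m*K)


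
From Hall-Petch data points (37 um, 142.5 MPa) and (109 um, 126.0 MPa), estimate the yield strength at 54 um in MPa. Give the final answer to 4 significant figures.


sigma_y = sigma0 + k / sqrt(d)
1/sqrt(d1) = 1/sqrt(3.7e-05) = 164.399;  1/sqrt(d2) = 95.7826
k = (sigma1 - sigma2) / (1/sqrt(d1) - 1/sqrt(d2)) = (142.5 - 126.0) / (164.399 - 95.7826) = 0.240467 MPa*m^0.5
sigma0 = sigma1 - k/sqrt(d1) = 142.5 - 0.240467*164.399 = 102.967 MPa
sigma_y(d3) = 102.967 + 0.240467 / sqrt(5.4e-05) = 135.7 MPa


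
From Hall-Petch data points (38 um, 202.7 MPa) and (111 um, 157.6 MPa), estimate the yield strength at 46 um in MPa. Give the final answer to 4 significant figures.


sigma_y = sigma0 + k / sqrt(d)
1/sqrt(d1) = 1/sqrt(3.8e-05) = 162.221;  1/sqrt(d2) = 94.9158
k = (sigma1 - sigma2) / (1/sqrt(d1) - 1/sqrt(d2)) = (202.7 - 157.6) / (162.221 - 94.9158) = 0.670078 MPa*m^0.5
sigma0 = sigma1 - k/sqrt(d1) = 202.7 - 0.670078*162.221 = 93.999 MPa
sigma_y(d3) = 93.999 + 0.670078 / sqrt(4.6e-05) = 192.8 MPa


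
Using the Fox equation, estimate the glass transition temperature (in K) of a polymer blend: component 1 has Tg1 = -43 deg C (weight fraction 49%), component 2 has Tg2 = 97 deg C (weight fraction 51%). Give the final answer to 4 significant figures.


1/Tg = w1/Tg1 + w2/Tg2 (in Kelvin)
Tg1 = 230.15 K, Tg2 = 370.15 K
1/Tg = 0.49/230.15 + 0.51/370.15
Tg = 285.2 K


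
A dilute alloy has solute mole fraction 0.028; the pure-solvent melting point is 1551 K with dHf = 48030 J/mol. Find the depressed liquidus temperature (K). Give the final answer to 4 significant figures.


dT = R*Tm^2*x / dHf
dT = 8.314 * 1551^2 * 0.028 / 48030
dT = 11.6595 K
T_new = 1551 - 11.6595 = 1539 K


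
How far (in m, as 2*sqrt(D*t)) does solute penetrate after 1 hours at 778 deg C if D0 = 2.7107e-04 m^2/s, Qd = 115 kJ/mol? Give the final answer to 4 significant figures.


Step 1: D = D0 * exp(-Qd/(R*T))
T = 1051.15 K
D = 2.7107e-04 * exp(-115e3 / (8.314 * 1051.15)) = 5.22633e-10 m^2/s
Step 2: L = 2*sqrt(D*t)
t = 1 h = 3600 s
L = 2*sqrt(5.22633e-10 * 3600) = 2.743e-03 m


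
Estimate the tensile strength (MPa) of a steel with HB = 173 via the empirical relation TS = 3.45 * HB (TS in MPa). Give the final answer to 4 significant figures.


TS (MPa) = 3.45 * HB
TS = 3.45 * 173
TS = 596.9 MPa


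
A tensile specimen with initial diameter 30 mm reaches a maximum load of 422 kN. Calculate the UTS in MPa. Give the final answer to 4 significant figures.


A0 = pi*(d/2)^2 = pi*(30/2)^2 = 706.858 mm^2
UTS = F_max / A0 = 422*1000 / 706.858
UTS = 597 MPa


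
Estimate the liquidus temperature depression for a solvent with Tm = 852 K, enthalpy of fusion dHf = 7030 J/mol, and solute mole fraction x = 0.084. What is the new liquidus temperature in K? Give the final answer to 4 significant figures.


dT = R*Tm^2*x / dHf
dT = 8.314 * 852^2 * 0.084 / 7030
dT = 72.1129 K
T_new = 852 - 72.1129 = 779.9 K


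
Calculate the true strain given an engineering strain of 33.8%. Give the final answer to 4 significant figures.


epsilon_true = ln(1 + epsilon_eng)
epsilon_true = ln(1 + 0.338)
epsilon_true = 0.2912


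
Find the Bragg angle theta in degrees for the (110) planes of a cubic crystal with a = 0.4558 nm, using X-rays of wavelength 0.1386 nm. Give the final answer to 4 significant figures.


d = a / sqrt(h^2+k^2+l^2)
d = 0.4558 / sqrt(2) = 0.322299 nm
lambda = 2*d*sin(theta)  =>  sin(theta) = lambda / (2*d)
sin(theta) = 0.1386 / (2 * 0.322299) = 0.215018
theta = 12.42 deg


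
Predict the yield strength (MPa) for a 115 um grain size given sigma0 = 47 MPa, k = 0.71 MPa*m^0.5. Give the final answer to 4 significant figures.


sigma_y = sigma0 + k / sqrt(d)
d = 115 um = 1.15e-04 m
sigma_y = 47 + 0.71 / sqrt(1.15e-04)
sigma_y = 113.2 MPa


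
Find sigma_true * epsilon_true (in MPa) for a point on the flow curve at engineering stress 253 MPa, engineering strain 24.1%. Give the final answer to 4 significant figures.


sigma_true = sigma_eng * (1 + epsilon_eng)
sigma_true = 253 * (1 + 0.241) = 313.973 MPa
epsilon_true = ln(1 + epsilon_eng)
epsilon_true = ln(1 + 0.241) = 0.215918
sigma_true * epsilon_true = 313.973 * 0.215918 = 67.79 MPa


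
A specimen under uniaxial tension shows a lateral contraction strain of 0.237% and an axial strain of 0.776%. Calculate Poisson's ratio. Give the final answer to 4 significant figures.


nu = -epsilon_lat / epsilon_axial
Lateral strain is contraction (negative), so using magnitudes:
nu = 0.237 / 0.776
nu = 0.3054


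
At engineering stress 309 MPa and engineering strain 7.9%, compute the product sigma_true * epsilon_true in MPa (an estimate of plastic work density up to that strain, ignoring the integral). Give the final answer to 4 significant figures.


sigma_true = sigma_eng * (1 + epsilon_eng)
sigma_true = 309 * (1 + 0.079) = 333.411 MPa
epsilon_true = ln(1 + epsilon_eng)
epsilon_true = ln(1 + 0.079) = 0.0760347
sigma_true * epsilon_true = 333.411 * 0.0760347 = 25.35 MPa


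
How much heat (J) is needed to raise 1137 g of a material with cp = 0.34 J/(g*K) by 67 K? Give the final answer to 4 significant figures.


Q = m * cp * dT
Q = 1137 * 0.34 * 67
Q = 25900 J


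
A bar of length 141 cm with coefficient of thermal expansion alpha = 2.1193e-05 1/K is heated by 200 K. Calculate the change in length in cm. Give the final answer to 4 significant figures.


dL = L0 * alpha * dT
dL = 141 * 2.1193e-05 * 200
dL = 0.5976 cm


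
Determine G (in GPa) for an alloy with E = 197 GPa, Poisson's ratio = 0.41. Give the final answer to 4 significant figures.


G = E / (2*(1+nu))
G = 197 / (2*(1+0.41))
G = 69.86 GPa


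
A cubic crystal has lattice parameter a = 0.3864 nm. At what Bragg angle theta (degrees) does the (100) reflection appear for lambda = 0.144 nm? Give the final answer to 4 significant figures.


d = a / sqrt(h^2+k^2+l^2)
d = 0.3864 / sqrt(1) = 0.3864 nm
lambda = 2*d*sin(theta)  =>  sin(theta) = lambda / (2*d)
sin(theta) = 0.144 / (2 * 0.3864) = 0.186335
theta = 10.74 deg


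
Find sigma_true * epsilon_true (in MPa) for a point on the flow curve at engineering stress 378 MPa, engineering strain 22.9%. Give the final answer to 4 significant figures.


sigma_true = sigma_eng * (1 + epsilon_eng)
sigma_true = 378 * (1 + 0.229) = 464.562 MPa
epsilon_true = ln(1 + epsilon_eng)
epsilon_true = ln(1 + 0.229) = 0.206201
sigma_true * epsilon_true = 464.562 * 0.206201 = 95.79 MPa


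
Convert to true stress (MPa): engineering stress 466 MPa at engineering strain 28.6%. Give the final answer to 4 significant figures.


sigma_true = sigma_eng * (1 + epsilon_eng)
sigma_true = 466 * (1 + 0.286)
sigma_true = 599.3 MPa


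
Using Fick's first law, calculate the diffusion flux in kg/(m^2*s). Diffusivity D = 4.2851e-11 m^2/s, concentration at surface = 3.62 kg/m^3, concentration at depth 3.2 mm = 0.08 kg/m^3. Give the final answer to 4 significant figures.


J = -D * (dC/dx) = D * (C1 - C2) / dx
J = 4.2851e-11 * (3.62 - 0.08) / 3.2e-03
J = 4.74e-08 kg/(m^2*s)


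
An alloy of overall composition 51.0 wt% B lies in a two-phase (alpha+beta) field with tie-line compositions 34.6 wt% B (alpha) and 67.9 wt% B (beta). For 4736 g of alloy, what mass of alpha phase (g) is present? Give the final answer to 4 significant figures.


f_alpha = (C_beta - C0) / (C_beta - C_alpha)
f_alpha = (67.9 - 51.0) / (67.9 - 34.6) = 0.507508
m_alpha = f_alpha * m_total = 0.507508 * 4736 = 2404 g


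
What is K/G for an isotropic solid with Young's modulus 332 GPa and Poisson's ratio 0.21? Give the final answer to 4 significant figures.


G = E / (2*(1+nu))
G = 332 / (2*(1+0.21)) = 137.19 GPa
K = E / (3*(1-2*nu))
K = 332 / (3*(1-2*0.21)) = 190.805 GPa
K/G = 190.805 / 137.19 = 1.391


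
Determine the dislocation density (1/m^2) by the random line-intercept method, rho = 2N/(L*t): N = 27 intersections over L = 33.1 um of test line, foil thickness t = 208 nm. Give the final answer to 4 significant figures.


rho = 2N / (L * t)
L = 33.1 um = 3.31e-05 m, t = 208 nm = 2.08e-07 m
rho = 2 * 27 / (3.31e-05 * 2.08e-07)
rho = 7.843e+12 1/m^2


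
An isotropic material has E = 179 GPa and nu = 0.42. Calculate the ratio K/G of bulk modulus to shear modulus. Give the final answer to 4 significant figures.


G = E / (2*(1+nu))
G = 179 / (2*(1+0.42)) = 63.0282 GPa
K = E / (3*(1-2*nu))
K = 179 / (3*(1-2*0.42)) = 372.917 GPa
K/G = 372.917 / 63.0282 = 5.917


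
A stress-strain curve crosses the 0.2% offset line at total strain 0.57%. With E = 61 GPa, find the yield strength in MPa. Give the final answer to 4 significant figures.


Offset strain = 0.002
Elastic strain at yield = total_strain - offset = 5.7e-03 - 0.002 = 3.7e-03
sigma_y = E * elastic_strain = 61000 * 3.7e-03
sigma_y = 225.7 MPa


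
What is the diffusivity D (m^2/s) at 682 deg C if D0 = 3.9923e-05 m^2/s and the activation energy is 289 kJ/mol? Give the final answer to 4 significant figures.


D = D0 * exp(-Qd / (R*T))
T = 955.15 K
D = 3.9923e-05 * exp(-289e3 / (8.314 * 955.15))
D = 6.252e-21 m^2/s


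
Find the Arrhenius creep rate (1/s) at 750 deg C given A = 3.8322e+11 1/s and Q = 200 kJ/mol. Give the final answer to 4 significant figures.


rate = A * exp(-Q / (R*T))
T = 750 + 273.15 = 1023.15 K
rate = 3.8322e+11 * exp(-200e3 / (8.314 * 1023.15))
rate = 23.58 1/s


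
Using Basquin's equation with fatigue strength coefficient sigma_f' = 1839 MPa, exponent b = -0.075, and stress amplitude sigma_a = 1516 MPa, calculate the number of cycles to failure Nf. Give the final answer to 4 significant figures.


sigma_a = sigma_f' * (2*Nf)^b
2*Nf = (sigma_a / sigma_f')^(1/b)
2*Nf = (1516 / 1839)^(1/-0.075)
2*Nf = 13.1351
Nf = 6.568 cycles


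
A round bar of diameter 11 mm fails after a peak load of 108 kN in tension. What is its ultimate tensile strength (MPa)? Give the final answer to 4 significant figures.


A0 = pi*(d/2)^2 = pi*(11/2)^2 = 95.0332 mm^2
UTS = F_max / A0 = 108*1000 / 95.0332
UTS = 1136 MPa


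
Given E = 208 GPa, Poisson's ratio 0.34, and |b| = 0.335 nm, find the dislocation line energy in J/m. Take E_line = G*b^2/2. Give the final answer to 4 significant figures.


Step 1: G = E / (2*(1+nu))
G = 208 / (2*(1+0.34)) = 77.6119 GPa = 7.76119e+10 Pa
Step 2: E_line = G*b^2/2
b = 0.335 nm = 3.35e-10 m
E_line = 0.5 * 7.76119e+10 * (3.35e-10)^2 = 4.355e-09 J/m


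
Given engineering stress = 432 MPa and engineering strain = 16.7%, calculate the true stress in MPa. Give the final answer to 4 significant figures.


sigma_true = sigma_eng * (1 + epsilon_eng)
sigma_true = 432 * (1 + 0.167)
sigma_true = 504.1 MPa
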